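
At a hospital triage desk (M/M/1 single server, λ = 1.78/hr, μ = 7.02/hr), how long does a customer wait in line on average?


ρ = 1.78/7.02 = 0.2536
Wq = ρ/(μ−λ) = 0.2536/(7.02 − 1.78) = 0.2536/5.24 = 0.04839 hr

Final: 0.04839 hr


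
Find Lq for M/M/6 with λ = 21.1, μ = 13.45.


a = λ/μ = 1.5688; ρ = a/6 = 0.2615
P₀ = 0.208231
Lq = P₀·a^c·ρ / (c!·(1−ρ)²) = 0.208231·14.90600·0.2615/(720·0.54544)
= 0.002067

Final: 0.002067


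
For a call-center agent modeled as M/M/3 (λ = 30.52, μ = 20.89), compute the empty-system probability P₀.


a = λ/μ = 30.52/20.89 = 1.4610; ρ = a/c = 0.4870
Σ_{k=0}^{2} a^k/k! (terms k=0..2) = 1.00000 + 1.46099 + 1.06724 = 3.52823
Tail: a^3/(3!(1−ρ)) = 3.11845/(6·0.5130) = 1.01313
P₀ = 1/(3.52823 + 1.01313) = 1/4.54136 = 0.220198

Final: 0.220198


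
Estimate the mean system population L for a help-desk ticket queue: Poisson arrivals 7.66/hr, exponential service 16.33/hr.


ρ = λ/μ = 7.66/16.33 = 0.4691
L = ρ/(1−ρ) = 0.4691/(1 − 0.4691) = 0.4691/0.5309 = 0.8835

Final: 0.8835


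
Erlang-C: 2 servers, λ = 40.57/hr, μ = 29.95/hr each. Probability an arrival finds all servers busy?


a = λ/μ = 1.3546; ρ = a/2 = 0.6773
P₀ = 0.192396 (from M/M/c formula)
C(c,a) = [a^c/(c!(1−ρ))]·P₀ = [1.83492/(2·0.3227)]·0.192396
= 2.84303·0.192396 = 0.546987

Final: 0.546987


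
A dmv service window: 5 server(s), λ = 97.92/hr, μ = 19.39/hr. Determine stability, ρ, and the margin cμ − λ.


Total capacity cμ = 5·19.39 = 96.95/hr
ρ = λ/(cμ) = 97.92/96.95 = 1.0100
Stable ⇔ ρ < 1: NO
Spare capacity = cμ − λ = 96.95 − 97.92 = -0.97/hr

Final: ρ = 1.0100; unstable; margin = -0.97/hr


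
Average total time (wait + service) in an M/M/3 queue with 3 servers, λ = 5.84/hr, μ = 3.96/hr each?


a = 1.4747; ρ = 0.4916; P₀ = 0.216750
Lq = P₀·a^c·ρ/(c!(1−ρ)²) = 0.22035
Wq = Lq/λ = 0.22035/5.84 = 0.03773 hr
W = Wq + 1/μ = 0.03773 + 0.25253 = 0.29026 hr

Final: 0.29026 hr


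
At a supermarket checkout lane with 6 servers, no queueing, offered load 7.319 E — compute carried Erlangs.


B(6,7.319) = 0.350838 (Erlang-B)
Carried load = a(1 − B) = 7.319·(1 − 0.350838) = 7.319·0.649162 = 4.7512 E

Final: 4.7512 Erlangs


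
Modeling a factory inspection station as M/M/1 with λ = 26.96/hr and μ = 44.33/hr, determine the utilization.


ρ = λ/μ = 26.96/44.33 = 0.6082

Final: 0.6082


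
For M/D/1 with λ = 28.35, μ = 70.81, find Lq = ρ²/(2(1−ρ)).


ρ = 28.35/70.81 = 0.4004
M/D/1: Lq = ρ²/(2(1−ρ)) = 0.1603/(2·0.5996) = 0.13366

Final: 0.13366


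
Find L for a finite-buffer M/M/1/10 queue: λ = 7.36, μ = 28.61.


ρ = 7.36/28.61 = 0.2573
L = ρ[1 − (K+1)ρ^K + Kρ^(K+1)] / [(1−ρ)(1−ρ^(K+1))]
Numerator: 0.2573·(1 − 11·0.000001269 + 10·0.0000003266) = 0.257250
Denominator: (0.7427)·(1.000000) = 0.742747
L = 0.257250/0.742747 = 0.3463

Final: 0.3463


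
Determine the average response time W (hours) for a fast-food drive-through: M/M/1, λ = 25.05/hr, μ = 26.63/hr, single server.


W = 1/(μ−λ) = 1/(26.63 − 25.05) = 1/1.58 = 0.6329 hr

Final: 0.6329 hr


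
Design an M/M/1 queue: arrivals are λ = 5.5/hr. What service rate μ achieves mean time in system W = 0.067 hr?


W = 1/(μ−λ) ⇒ μ − λ = 1/W = 1/0.067 = 14.9254
μ = λ + 1/W = 5.5 + 14.9254 = 20.4254 per hr

Final: 20.4254 /hr


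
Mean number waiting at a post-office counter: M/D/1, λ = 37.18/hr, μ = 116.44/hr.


ρ = 37.18/116.44 = 0.3193
M/D/1: Lq = ρ²/(2(1−ρ)) = 0.1020/(2·0.6807) = 0.07489

Final: 0.07489


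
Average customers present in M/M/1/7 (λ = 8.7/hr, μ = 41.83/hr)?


ρ = 8.7/41.83 = 0.2080
L = ρ[1 − (K+1)ρ^K + Kρ^(K+1)] / [(1−ρ)(1−ρ^(K+1))]
Numerator: 0.2080·(1 − 8·0.00001684 + 7·0.000003501) = 0.207962
Denominator: (0.7920)·(0.999996) = 0.792013
L = 0.207962/0.792013 = 0.2626

Final: 0.2626


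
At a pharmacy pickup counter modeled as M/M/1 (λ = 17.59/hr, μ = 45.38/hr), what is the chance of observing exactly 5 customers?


ρ = 17.59/45.38 = 0.3876
P_n = (1−ρ)·ρ^n = (1 − 0.3876)·0.3876^5 = 0.6124·0.008750 = 0.005358

Final: 0.005358


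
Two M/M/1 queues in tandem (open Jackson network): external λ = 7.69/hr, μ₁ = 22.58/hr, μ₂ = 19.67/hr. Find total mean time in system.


Each node sees arrival rate λ = 7.69/hr (tandem ⇒ throughput preserved).
W₁ = 1/(μ₁−λ) = 1/(22.58−7.69) = 0.06716 hr
W₂ = 1/(μ₂−λ) = 1/(19.67−7.69) = 0.08347 hr
W_total = W₁ + W₂ = 0.06716 + 0.08347 = 0.15063 hr

Final: 0.15063 hr


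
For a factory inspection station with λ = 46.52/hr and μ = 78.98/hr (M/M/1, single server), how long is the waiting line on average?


ρ = 46.52/78.98 = 0.5890
Lq = ρ²/(1−ρ) = 0.3469/0.4110 = 0.8441

Final: 0.8441


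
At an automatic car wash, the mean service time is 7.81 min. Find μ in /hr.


μ = 1/(service time) in consistent units.
1 hour = 60 min, so μ = 60/7.81 = 7.6825 per hour

Final: 7.6825 /hr


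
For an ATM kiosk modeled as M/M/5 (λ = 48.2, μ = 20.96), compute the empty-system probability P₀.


a = λ/μ = 48.2/20.96 = 2.2996; ρ = a/c = 0.4599
Σ_{k=0}^{4} a^k/k! (terms k=0..4) = 1.00000 + 2.29962 + 2.64412 + 2.02682 + 1.16523 = 9.13579
Tail: a^5/(5!(1−ρ)) = 64.31004/(120·0.5401) = 0.99230
P₀ = 1/(9.13579 + 0.99230) = 1/10.12809 = 0.098735

Final: 0.098735


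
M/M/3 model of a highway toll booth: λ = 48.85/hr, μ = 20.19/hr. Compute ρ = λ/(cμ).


ρ = λ/(cμ) = 48.85/(3·20.19) = 48.85/60.57 = 0.8065

Final: 0.8065


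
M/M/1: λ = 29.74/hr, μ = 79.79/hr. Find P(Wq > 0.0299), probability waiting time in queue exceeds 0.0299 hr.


ρ = 29.74/79.79 = 0.3727
P(Wq > t) = ρ·e^{−(μ−λ)t} = 0.3727·e^{−1.4965}
= 0.3727·0.223914 = 0.083459

Final: 0.083459


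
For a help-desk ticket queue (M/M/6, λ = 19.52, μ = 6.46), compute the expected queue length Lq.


a = λ/μ = 3.0217; ρ = a/6 = 0.5036
P₀ = 0.047875
Lq = P₀·a^c·ρ / (c!·(1−ρ)²) = 0.047875·761.17370·0.5036/(720·0.24640)
= 0.10345

Final: 0.10345


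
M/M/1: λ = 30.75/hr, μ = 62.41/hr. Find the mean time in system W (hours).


W = 1/(μ−λ) = 1/(62.41 − 30.75) = 1/31.66 = 0.03159 hr

Final: 0.03159 hr


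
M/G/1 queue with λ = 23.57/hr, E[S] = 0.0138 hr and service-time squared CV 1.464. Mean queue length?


ρ = λ·E[S] = 23.57·0.0138 = 0.3253
Lq = ρ²(1+C_s²)/(2(1−ρ)) = 0.1058·(1+1.464)/(2·0.6747)
= 0.1058·2.4640/1.3495 = 0.19318

Final: 0.19318


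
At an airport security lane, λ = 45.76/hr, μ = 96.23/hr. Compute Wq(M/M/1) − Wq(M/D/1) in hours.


ρ = 45.76/96.23 = 0.4755
Wq(M/M/1) = ρ/(μ−λ) = 0.4755/50.47 = 0.009422 hr
Wq(M/D/1) = ρ/(2(μ−λ)) = 0.004711 hr
Savings = 0.009422 − 0.004711 = 0.004711 hr

Final: 0.004711 hr


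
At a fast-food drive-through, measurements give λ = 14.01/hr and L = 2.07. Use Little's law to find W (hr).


W = L/λ = 2.07/14.01 = 0.1478 hr

Final: 0.1478 hr


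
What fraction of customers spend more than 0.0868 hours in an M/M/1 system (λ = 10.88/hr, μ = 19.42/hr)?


W ~ Exponential(μ−λ) for M/M/1.
μ − λ = 19.42 − 10.88 = 8.5400
P(W > t) = e^{−(μ−λ)t} = e^{−0.7413} = 0.476507

Final: 0.476507


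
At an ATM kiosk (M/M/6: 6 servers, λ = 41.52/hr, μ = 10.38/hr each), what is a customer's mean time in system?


a = 4.0000; ρ = 0.6667; P₀ = 0.016685
Lq = P₀·a^c·ρ/(c!(1−ρ)²) = 0.56952
Wq = Lq/λ = 0.56952/41.52 = 0.01372 hr
W = Wq + 1/μ = 0.01372 + 0.09634 = 0.11006 hr

Final: 0.11006 hr


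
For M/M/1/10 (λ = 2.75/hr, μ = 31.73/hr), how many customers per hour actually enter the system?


ρ = 0.08667; P_K = (1−ρ)ρ^10/(1−ρ^11) = 2.184e-11
λ_eff = λ(1 − P_K) = 2.75·(1 − 2.184e-11) = 2.75·1.000000 = 2.7500 /hr

Final: 2.7500 /hr


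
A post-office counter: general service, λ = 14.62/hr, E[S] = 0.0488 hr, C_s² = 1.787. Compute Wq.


ρ = λ·E[S] = 14.62·0.0488 = 0.7135
E[S²] = E[S]²(1+C_s²) = 0.0488²·(1+1.787) = 0.006637
Wq = λ·E[S²]/(2(1−ρ)) = 14.62·0.006637/(2·0.2865) = 0.16932 hr

Final: 0.16932 hr


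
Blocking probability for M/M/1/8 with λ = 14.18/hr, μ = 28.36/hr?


ρ = λ/μ = 14.18/28.36 = 0.5000
P_K = (1−ρ)ρ^K/(1−ρ^(K+1)) = (0.5000·0.003906)/(1 − 0.001953)
= 0.001953/0.998047 = 0.001957

Final: 0.001957


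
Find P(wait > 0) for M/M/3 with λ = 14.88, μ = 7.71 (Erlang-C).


a = λ/μ = 1.9300; ρ = a/3 = 0.6433
P₀ = 0.122679 (from M/M/c formula)
C(c,a) = [a^c/(c!(1−ρ))]·P₀ = [7.18862/(6·0.3567)]·0.122679
= 3.35905·0.122679 = 0.412083

Final: 0.412083


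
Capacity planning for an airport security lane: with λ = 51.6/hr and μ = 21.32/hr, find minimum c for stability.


Stability requires cμ > λ ⇔ c > λ/μ.
λ/μ = 51.6/21.32 = 2.4203
Minimum integer c = ⌊2.4203⌋ + 1 = 3
Check: 3·21.32 = 63.96 > 51.6, while 2·21.32 = 42.64 ≤ 51.6

Final: 3 servers


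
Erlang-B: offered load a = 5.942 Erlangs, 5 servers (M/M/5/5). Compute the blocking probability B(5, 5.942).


B(c,a) = (a^c/c!) / Σ_{k=0}^{c} a^k/k!
a^5/5! = 61.727969
Σ terms (k=0..5): 1.00000 + 5.94200 + 17.65368 + 34.96606 + 51.94208 + 61.72797 = 173.231792
B = 61.727969/173.231792 = 0.356332

Final: 0.356332


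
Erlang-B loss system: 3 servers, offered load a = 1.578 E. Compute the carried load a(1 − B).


B(3,1.578) = 0.146249 (Erlang-B)
Carried load = a(1 − B) = 1.578·(1 − 0.146249) = 1.578·0.853751 = 1.3472 E

Final: 1.3472 Erlangs


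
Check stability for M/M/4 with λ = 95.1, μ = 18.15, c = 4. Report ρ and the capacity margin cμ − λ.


Total capacity cμ = 4·18.15 = 72.60/hr
ρ = λ/(cμ) = 95.1/72.60 = 1.3099
Stable ⇔ ρ < 1: NO
Spare capacity = cμ − λ = 72.60 − 95.1 = -22.50/hr

Final: ρ = 1.3099; unstable; margin = -22.50/hr


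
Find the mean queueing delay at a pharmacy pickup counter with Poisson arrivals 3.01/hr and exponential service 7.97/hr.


ρ = 3.01/7.97 = 0.3777
Wq = ρ/(μ−λ) = 0.3777/(7.97 − 3.01) = 0.3777/4.96 = 0.07614 hr

Final: 0.07614 hr


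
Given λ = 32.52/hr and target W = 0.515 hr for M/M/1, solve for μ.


W = 1/(μ−λ) ⇒ μ − λ = 1/W = 1/0.515 = 1.9417
μ = λ + 1/W = 32.52 + 1.9417 = 34.4617 per hr

Final: 34.4617 /hr


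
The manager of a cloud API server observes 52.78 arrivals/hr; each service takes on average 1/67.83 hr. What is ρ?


ρ = λ/μ = 52.78/67.83 = 0.7781

Final: 0.7781


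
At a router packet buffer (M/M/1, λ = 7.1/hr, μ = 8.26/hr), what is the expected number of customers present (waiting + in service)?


ρ = λ/μ = 7.1/8.26 = 0.8596
L = ρ/(1−ρ) = 0.8596/(1 − 0.8596) = 0.8596/0.1404 = 6.1207

Final: 6.1207


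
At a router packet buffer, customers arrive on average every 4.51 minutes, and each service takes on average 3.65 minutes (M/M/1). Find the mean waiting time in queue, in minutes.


λ = 60/4.51 = 13.3038 /hr
μ = 60/3.65 = 16.4384 /hr
ρ = λ/μ = 13.3038/16.4384 = 0.8093
Wq = ρ/(μ−λ) = 0.8093/(16.4384−13.3038) = 0.25819 hr
In minutes: 0.25819·60 = 15.491 min

Final: 15.491 min


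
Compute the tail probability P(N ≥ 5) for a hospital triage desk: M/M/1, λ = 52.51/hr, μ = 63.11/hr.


ρ = 52.51/63.11 = 0.8320
P(N ≥ n) = ρ^n = 0.8320^5 = 0.398767

Final: 0.398767


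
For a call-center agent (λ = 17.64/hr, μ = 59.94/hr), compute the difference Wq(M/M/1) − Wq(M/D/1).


ρ = 17.64/59.94 = 0.2943
Wq(M/M/1) = ρ/(μ−λ) = 0.2943/42.30 = 0.006957 hr
Wq(M/D/1) = ρ/(2(μ−λ)) = 0.003479 hr
Savings = 0.006957 − 0.003479 = 0.003479 hr

Final: 0.003479 hr


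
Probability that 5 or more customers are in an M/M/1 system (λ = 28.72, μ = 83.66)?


ρ = 28.72/83.66 = 0.3433
P(N ≥ n) = ρ^n = 0.3433^5 = 0.004768

Final: 0.004768


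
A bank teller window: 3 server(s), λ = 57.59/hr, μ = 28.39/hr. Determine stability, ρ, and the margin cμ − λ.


Total capacity cμ = 3·28.39 = 85.17/hr
ρ = λ/(cμ) = 57.59/85.17 = 0.6762
Stable ⇔ ρ < 1: YES
Spare capacity = cμ − λ = 85.17 − 57.59 = 27.58/hr

Final: ρ = 0.6762; stable; margin = 27.58/hr


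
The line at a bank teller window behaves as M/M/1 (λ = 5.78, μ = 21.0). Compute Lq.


ρ = 5.78/21.0 = 0.2752
Lq = ρ²/(1−ρ) = 0.07576/0.7248 = 0.1045

Final: 0.1045


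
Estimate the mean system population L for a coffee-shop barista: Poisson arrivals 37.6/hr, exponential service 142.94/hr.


ρ = λ/μ = 37.6/142.94 = 0.2630
L = ρ/(1−ρ) = 0.2630/(1 − 0.2630) = 0.2630/0.7370 = 0.3569

Final: 0.3569


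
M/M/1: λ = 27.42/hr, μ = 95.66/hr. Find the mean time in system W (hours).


W = 1/(μ−λ) = 1/(95.66 − 27.42) = 1/68.24 = 0.01465 hr

Final: 0.01465 hr


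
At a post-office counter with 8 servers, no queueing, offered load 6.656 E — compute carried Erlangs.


B(8,6.656) = 0.159039 (Erlang-B)
Carried load = a(1 − B) = 6.656·(1 − 0.159039) = 6.656·0.840961 = 5.5974 E

Final: 5.5974 Erlangs


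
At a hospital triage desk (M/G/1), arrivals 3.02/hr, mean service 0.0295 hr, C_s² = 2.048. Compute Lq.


ρ = λ·E[S] = 3.02·0.0295 = 0.08909
Lq = ρ²(1+C_s²)/(2(1−ρ)) = 0.007937·(1+2.048)/(2·0.9109)
= 0.007937·3.0480/1.8218 = 0.01328

Final: 0.01328


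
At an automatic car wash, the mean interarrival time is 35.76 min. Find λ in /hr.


λ = 1/(interarrival time) in consistent units.
1 hour = 60 min, so λ = 60/35.76 = 1.6779 per hour

Final: 1.6779 /hr


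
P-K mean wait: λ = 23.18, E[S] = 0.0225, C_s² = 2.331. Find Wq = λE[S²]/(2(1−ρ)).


ρ = λ·E[S] = 23.18·0.0225 = 0.5215
E[S²] = E[S]²(1+C_s²) = 0.0225²·(1+2.331) = 0.001686
Wq = λ·E[S²]/(2(1−ρ)) = 23.18·0.001686/(2·0.4785) = 0.04085 hr

Final: 0.04085 hr


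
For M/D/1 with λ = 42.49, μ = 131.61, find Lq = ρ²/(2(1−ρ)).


ρ = 42.49/131.61 = 0.3228
M/D/1: Lq = ρ²/(2(1−ρ)) = 0.1042/(2·0.6772) = 0.07696

Final: 0.07696


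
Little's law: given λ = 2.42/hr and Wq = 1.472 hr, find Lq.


Lq = λWq = 2.42·1.472 = 3.5622

Final: 3.5622


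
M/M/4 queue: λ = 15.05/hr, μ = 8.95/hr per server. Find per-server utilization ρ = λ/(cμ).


ρ = λ/(cμ) = 15.05/(4·8.95) = 15.05/35.80 = 0.4204

Final: 0.4204


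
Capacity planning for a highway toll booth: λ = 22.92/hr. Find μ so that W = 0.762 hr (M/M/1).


W = 1/(μ−λ) ⇒ μ − λ = 1/W = 1/0.762 = 1.3123
μ = λ + 1/W = 22.92 + 1.3123 = 24.2323 per hr

Final: 24.2323 /hr


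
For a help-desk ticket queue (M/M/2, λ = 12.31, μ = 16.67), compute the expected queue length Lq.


a = λ/μ = 0.7385; ρ = a/2 = 0.3692
P₀ = 0.460679
Lq = P₀·a^c·ρ / (c!·(1−ρ)²) = 0.460679·0.54531·0.3692/(2·0.39788)
= 0.11656

Final: 0.11656


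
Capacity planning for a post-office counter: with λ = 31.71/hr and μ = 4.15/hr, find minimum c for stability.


Stability requires cμ > λ ⇔ c > λ/μ.
λ/μ = 31.71/4.15 = 7.6410
Minimum integer c = ⌊7.6410⌋ + 1 = 8
Check: 8·4.15 = 33.20 > 31.71, while 7·4.15 = 29.05 ≤ 31.71

Final: 8 servers


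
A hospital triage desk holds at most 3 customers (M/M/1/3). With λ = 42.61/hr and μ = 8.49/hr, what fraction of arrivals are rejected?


ρ = λ/μ = 42.61/8.49 = 5.0188
P_K = (1−ρ)ρ^K/(1−ρ^(K+1)) = (-4.0188·126.418762)/(1 − 634.476258)
= -508.057497/-633.476258 = 0.802015

Final: 0.802015


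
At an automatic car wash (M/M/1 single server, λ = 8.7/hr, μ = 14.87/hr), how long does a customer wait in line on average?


ρ = 8.7/14.87 = 0.5851
Wq = ρ/(μ−λ) = 0.5851/(14.87 − 8.7) = 0.5851/6.17 = 0.09483 hr

Final: 0.09483 hr


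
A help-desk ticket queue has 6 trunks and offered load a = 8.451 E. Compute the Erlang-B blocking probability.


B(c,a) = (a^c/c!) / Σ_{k=0}^{c} a^k/k!
a^6/6! = 505.959918
Σ terms (k=0..6): 1.00000 + 8.45100 + 35.70970 + 100.59423 + 212.53045 + 359.21897 + 505.95992 = 1223.464266
B = 505.959918/1223.464266 = 0.413547

Final: 0.413547


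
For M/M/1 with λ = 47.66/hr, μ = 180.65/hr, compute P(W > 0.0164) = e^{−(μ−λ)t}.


W ~ Exponential(μ−λ) for M/M/1.
μ − λ = 180.65 − 47.66 = 132.9900
P(W > t) = e^{−(μ−λ)t} = e^{−2.1810} = 0.112924

Final: 0.112924


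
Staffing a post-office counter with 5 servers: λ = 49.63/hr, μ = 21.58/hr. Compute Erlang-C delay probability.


a = λ/μ = 2.2998; ρ = a/5 = 0.4600
P₀ = 0.098715 (from M/M/c formula)
C(c,a) = [a^c/(c!(1−ρ))]·P₀ = [64.33750/(120·0.5400)]·0.098715
= 0.99279·0.098715 = 0.098004

Final: 0.098004


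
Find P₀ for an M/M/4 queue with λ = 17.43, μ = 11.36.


a = λ/μ = 17.43/11.36 = 1.5343; ρ = a/c = 0.3836
Σ_{k=0}^{3} a^k/k! (terms k=0..3) = 1.00000 + 1.53433 + 1.17709 + 0.60201 = 4.31343
Tail: a^4/(4!(1−ρ)) = 5.54212/(24·0.6164) = 0.37462
P₀ = 1/(4.31343 + 0.37462) = 1/4.68805 = 0.213308

Final: 0.213308


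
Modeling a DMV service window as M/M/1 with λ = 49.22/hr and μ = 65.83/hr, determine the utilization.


ρ = λ/μ = 49.22/65.83 = 0.7477

Final: 0.7477


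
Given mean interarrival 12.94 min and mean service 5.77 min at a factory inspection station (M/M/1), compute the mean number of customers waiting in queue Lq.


λ = 60/12.94 = 4.6368 /hr
μ = 60/5.77 = 10.3986 /hr
ρ = λ/μ = 4.6368/10.3986 = 0.4459
Lq = ρ²/(1−ρ) = 0.1988/0.5541 = 0.3588

Final: 0.3588


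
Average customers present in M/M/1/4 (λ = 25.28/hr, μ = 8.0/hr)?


ρ = 25.28/8.0 = 3.1600
L = ρ[1 − (K+1)ρ^K + Kρ^(K+1)] / [(1−ρ)(1−ρ^(K+1))]
Numerator: 3.1600·(1 − 5·99.712207 + 4·315.090575) = 2410.451995
Denominator: (-2.1600)·(-314.090575) = 678.435643
L = 2410.451995/678.435643 = 3.5530

Final: 3.5530


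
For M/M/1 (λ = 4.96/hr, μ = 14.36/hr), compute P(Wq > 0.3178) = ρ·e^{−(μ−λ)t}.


ρ = 4.96/14.36 = 0.3454
P(Wq > t) = ρ·e^{−(μ−λ)t} = 0.3454·e^{−2.9873}
= 0.3454·0.050422 = 0.017416

Final: 0.017416


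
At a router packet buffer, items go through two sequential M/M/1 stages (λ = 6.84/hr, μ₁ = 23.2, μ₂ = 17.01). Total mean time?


Each node sees arrival rate λ = 6.84/hr (tandem ⇒ throughput preserved).
W₁ = 1/(μ₁−λ) = 1/(23.2−6.84) = 0.06112 hr
W₂ = 1/(μ₂−λ) = 1/(17.01−6.84) = 0.09833 hr
W_total = W₁ + W₂ = 0.06112 + 0.09833 = 0.15945 hr

Final: 0.15945 hr


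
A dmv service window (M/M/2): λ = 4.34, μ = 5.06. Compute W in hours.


a = 0.8577; ρ = 0.4289; P₀ = 0.399723
Lq = P₀·a^c·ρ/(c!(1−ρ)²) = 0.19330
Wq = Lq/λ = 0.19330/4.34 = 0.04454 hr
W = Wq + 1/μ = 0.04454 + 0.19763 = 0.24217 hr

Final: 0.24217 hr


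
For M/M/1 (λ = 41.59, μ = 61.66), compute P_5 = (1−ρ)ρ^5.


ρ = 41.59/61.66 = 0.6745
P_n = (1−ρ)·ρ^n = (1 − 0.6745)·0.6745^5 = 0.3255·0.139613 = 0.045443

Final: 0.045443


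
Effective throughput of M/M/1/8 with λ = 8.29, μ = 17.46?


ρ = 0.4748; P_K = (1−ρ)ρ^8/(1−ρ^9) = 0.001358
λ_eff = λ(1 − P_K) = 8.29·(1 − 0.001358) = 8.29·0.998642 = 8.2787 /hr

Final: 8.2787 /hr


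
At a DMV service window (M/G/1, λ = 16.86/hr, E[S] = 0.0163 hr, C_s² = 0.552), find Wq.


ρ = λ·E[S] = 16.86·0.0163 = 0.2748
E[S²] = E[S]²(1+C_s²) = 0.0163²·(1+0.552) = 0.0004124
Wq = λ·E[S²]/(2(1−ρ)) = 16.86·0.0004124/(2·0.7252) = 0.004793 hr

Final: 0.004793 hr


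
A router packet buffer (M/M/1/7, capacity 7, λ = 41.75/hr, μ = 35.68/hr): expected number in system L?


ρ = 41.75/35.68 = 1.1701
L = ρ[1 − (K+1)ρ^K + Kρ^(K+1)] / [(1−ρ)(1−ρ^(K+1))]
Numerator: 1.1701·(1 − 8·3.003457 + 7·3.514415) = 1.840896
Denominator: (-0.1701)·(-2.514415) = 0.427761
L = 1.840896/0.427761 = 4.3036

Final: 4.3036


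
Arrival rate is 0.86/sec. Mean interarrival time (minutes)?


Mean interarrival time = 1/λ = 1/0.86 second = 1.16279 second
In minutes: 1.16279 × 0.0166667 = 0.01938 min

Final: 0.01938 min


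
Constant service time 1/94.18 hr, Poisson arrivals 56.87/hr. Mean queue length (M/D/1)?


ρ = 56.87/94.18 = 0.6038
M/D/1: Lq = ρ²/(2(1−ρ)) = 0.3646/(2·0.3962) = 0.46021

Final: 0.46021


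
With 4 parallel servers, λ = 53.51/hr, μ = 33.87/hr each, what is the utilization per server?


ρ = λ/(cμ) = 53.51/(4·33.87) = 53.51/135.48 = 0.3950

Final: 0.3950


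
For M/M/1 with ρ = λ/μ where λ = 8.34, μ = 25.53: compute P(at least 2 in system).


ρ = 8.34/25.53 = 0.3267
P(N ≥ n) = ρ^n = 0.3267^2 = 0.106716

Final: 0.106716


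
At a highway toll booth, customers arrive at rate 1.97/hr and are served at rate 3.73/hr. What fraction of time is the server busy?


ρ = λ/μ = 1.97/3.73 = 0.5282

Final: 0.5282


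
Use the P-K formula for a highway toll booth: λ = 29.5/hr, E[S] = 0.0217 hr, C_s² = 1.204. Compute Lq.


ρ = λ·E[S] = 29.5·0.0217 = 0.6401
Lq = ρ²(1+C_s²)/(2(1−ρ)) = 0.4098·(1+1.204)/(2·0.3599)
= 0.4098·2.2040/0.7197 = 1.25494

Final: 1.25494


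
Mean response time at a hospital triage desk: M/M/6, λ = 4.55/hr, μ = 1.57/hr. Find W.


a = 2.8981; ρ = 0.4830; P₀ = 0.054381
Lq = P₀·a^c·ρ/(c!(1−ρ)²) = 0.08087
Wq = Lq/λ = 0.08087/4.55 = 0.01777 hr
W = Wq + 1/μ = 0.01777 + 0.63694 = 0.65472 hr

Final: 0.65472 hr


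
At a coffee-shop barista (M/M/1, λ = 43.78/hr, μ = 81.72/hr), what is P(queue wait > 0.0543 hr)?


ρ = 43.78/81.72 = 0.5357
P(Wq > t) = ρ·e^{−(μ−λ)t} = 0.5357·e^{−2.0601}
= 0.5357·0.127436 = 0.068271

Final: 0.068271


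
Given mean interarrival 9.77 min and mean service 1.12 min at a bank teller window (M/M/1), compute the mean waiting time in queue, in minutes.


λ = 60/9.77 = 6.1412 /hr
μ = 60/1.12 = 53.5714 /hr
ρ = λ/μ = 6.1412/53.5714 = 0.1146
Wq = ρ/(μ−λ) = 0.1146/(53.5714−6.1412) = 0.002417 hr
In minutes: 0.002417·60 = 0.1450 min

Final: 0.1450 min


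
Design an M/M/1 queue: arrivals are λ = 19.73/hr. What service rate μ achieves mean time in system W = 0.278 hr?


W = 1/(μ−λ) ⇒ μ − λ = 1/W = 1/0.278 = 3.5971
μ = λ + 1/W = 19.73 + 3.5971 = 23.3271 per hr

Final: 23.3271 /hr


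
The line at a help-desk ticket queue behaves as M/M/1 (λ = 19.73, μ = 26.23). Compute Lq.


ρ = 19.73/26.23 = 0.7522
Lq = ρ²/(1−ρ) = 0.5658/0.2478 = 2.2832

Final: 2.2832


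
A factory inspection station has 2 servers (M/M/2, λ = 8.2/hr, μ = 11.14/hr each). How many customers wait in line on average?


a = λ/μ = 0.7361; ρ = a/2 = 0.3680
P₀ = 0.461942
Lq = P₀·a^c·ρ / (c!·(1−ρ)²) = 0.461942·0.54182·0.3680/(2·0.39937)
= 0.11533

Final: 0.11533


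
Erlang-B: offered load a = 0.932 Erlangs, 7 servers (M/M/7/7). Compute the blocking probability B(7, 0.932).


B(c,a) = (a^c/c!) / Σ_{k=0}^{c} a^k/k!
a^7/7! = 0.0001212
Σ terms (k=0..7): 1.00000 + 0.93200 + 0.43431 + 0.13493 + 0.03144 + 0.005860 + 0.0009103 + 0.0001212 = 2.539568
B = 0.0001212/2.539568 = 0.00004772

Final: 0.00004772


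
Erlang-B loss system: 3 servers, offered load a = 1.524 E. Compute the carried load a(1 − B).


B(3,1.524) = 0.137989 (Erlang-B)
Carried load = a(1 − B) = 1.524·(1 − 0.137989) = 1.524·0.862011 = 1.3137 E

Final: 1.3137 Erlangs


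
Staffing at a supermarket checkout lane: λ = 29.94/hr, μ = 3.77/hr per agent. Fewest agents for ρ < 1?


Stability requires cμ > λ ⇔ c > λ/μ.
λ/μ = 29.94/3.77 = 7.9416
Minimum integer c = ⌊7.9416⌋ + 1 = 8
Check: 8·3.77 = 30.16 > 29.94, while 7·3.77 = 26.39 ≤ 29.94

Final: 8 servers


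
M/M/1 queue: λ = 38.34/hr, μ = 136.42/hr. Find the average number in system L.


ρ = λ/μ = 38.34/136.42 = 0.2810
L = ρ/(1−ρ) = 0.2810/(1 − 0.2810) = 0.2810/0.7190 = 0.3909

Final: 0.3909


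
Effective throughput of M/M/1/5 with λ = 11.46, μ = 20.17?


ρ = 0.5682; P_K = (1−ρ)ρ^5/(1−ρ^6) = 0.026459
λ_eff = λ(1 − P_K) = 11.46·(1 − 0.026459) = 11.46·0.973541 = 11.1568 /hr

Final: 11.1568 /hr


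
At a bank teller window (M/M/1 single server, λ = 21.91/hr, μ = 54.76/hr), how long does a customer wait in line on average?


ρ = 21.91/54.76 = 0.4001
Wq = ρ/(μ−λ) = 0.4001/(54.76 − 21.91) = 0.4001/32.85 = 0.01218 hr

Final: 0.01218 hr


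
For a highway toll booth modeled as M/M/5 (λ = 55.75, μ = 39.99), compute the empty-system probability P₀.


a = λ/μ = 55.75/39.99 = 1.3941; ρ = a/c = 0.2788
Σ_{k=0}^{4} a^k/k! (terms k=0..4) = 1.00000 + 1.39410 + 0.97176 + 0.45157 + 0.15738 = 3.97481
Tail: a^5/(5!(1−ρ)) = 5.26584/(120·0.7212) = 0.06085
P₀ = 1/(3.97481 + 0.06085) = 1/4.03566 = 0.247791

Final: 0.247791


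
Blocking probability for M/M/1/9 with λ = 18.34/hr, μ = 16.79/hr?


ρ = λ/μ = 18.34/16.79 = 1.0923
P_K = (1−ρ)ρ^K/(1−ρ^(K+1)) = (-0.09232·2.213797)/(1 − 2.418167)
= -0.204371/-1.418167 = 0.144109

Final: 0.144109


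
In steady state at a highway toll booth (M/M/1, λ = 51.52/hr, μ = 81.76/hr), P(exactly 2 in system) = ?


ρ = 51.52/81.76 = 0.6301
P_n = (1−ρ)·ρ^n = (1 − 0.6301)·0.6301^2 = 0.3699·0.397073 = 0.146862

Final: 0.146862


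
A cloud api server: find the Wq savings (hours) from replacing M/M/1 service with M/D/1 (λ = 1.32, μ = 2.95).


ρ = 1.32/2.95 = 0.4475
Wq(M/M/1) = ρ/(μ−λ) = 0.4475/1.63 = 0.27451 hr
Wq(M/D/1) = ρ/(2(μ−λ)) = 0.13726 hr
Savings = 0.27451 − 0.13726 = 0.13726 hr

Final: 0.13726 hr


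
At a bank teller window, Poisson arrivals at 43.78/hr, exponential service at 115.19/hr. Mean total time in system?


W = 1/(μ−λ) = 1/(115.19 − 43.78) = 1/71.41 = 0.01400 hr

Final: 0.01400 hr


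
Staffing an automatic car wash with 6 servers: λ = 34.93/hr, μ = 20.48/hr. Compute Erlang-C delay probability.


a = λ/μ = 1.7056; ρ = a/6 = 0.2843
P₀ = 0.181568 (from M/M/c formula)
C(c,a) = [a^c/(c!(1−ρ))]·P₀ = [24.61568/(720·0.7157)]·0.181568
= 0.04777·0.181568 = 0.008673

Final: 0.008673


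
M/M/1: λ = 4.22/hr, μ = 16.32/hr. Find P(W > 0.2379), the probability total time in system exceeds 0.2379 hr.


W ~ Exponential(μ−λ) for M/M/1.
μ − λ = 16.32 − 4.22 = 12.1000
P(W > t) = e^{−(μ−λ)t} = e^{−2.8786} = 0.056214

Final: 0.056214


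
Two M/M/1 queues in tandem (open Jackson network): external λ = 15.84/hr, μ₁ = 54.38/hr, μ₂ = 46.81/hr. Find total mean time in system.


Each node sees arrival rate λ = 15.84/hr (tandem ⇒ throughput preserved).
W₁ = 1/(μ₁−λ) = 1/(54.38−15.84) = 0.02595 hr
W₂ = 1/(μ₂−λ) = 1/(46.81−15.84) = 0.03229 hr
W_total = W₁ + W₂ = 0.02595 + 0.03229 = 0.05824 hr

Final: 0.05824 hr


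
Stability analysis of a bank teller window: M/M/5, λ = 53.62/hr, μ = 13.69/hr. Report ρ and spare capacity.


Total capacity cμ = 5·13.69 = 68.45/hr
ρ = λ/(cμ) = 53.62/68.45 = 0.7833
Stable ⇔ ρ < 1: YES
Spare capacity = cμ − λ = 68.45 − 53.62 = 14.83/hr

Final: ρ = 0.7833; stable; margin = 14.83/hr


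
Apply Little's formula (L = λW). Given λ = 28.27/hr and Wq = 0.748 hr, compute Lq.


Lq = λWq = 28.27·0.748 = 21.1460

Final: 21.1460


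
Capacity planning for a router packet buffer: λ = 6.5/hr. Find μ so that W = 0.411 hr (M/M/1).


W = 1/(μ−λ) ⇒ μ − λ = 1/W = 1/0.411 = 2.4331
μ = λ + 1/W = 6.5 + 2.4331 = 8.9331 per hr

Final: 8.9331 /hr


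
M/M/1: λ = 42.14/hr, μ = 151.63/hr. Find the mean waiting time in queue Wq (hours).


ρ = 42.14/151.63 = 0.2779
Wq = ρ/(μ−λ) = 0.2779/(151.63 − 42.14) = 0.2779/109.49 = 0.002538 hr

Final: 0.002538 hr


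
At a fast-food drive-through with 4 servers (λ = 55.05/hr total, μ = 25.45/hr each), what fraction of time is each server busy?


ρ = λ/(cμ) = 55.05/(4·25.45) = 55.05/101.80 = 0.5408

Final: 0.5408


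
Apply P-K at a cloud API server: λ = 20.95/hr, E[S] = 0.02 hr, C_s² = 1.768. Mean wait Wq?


ρ = λ·E[S] = 20.95·0.02 = 0.4190
E[S²] = E[S]²(1+C_s²) = 0.02²·(1+1.768) = 0.001107
Wq = λ·E[S²]/(2(1−ρ)) = 20.95·0.001107/(2·0.5810) = 0.01996 hr

Final: 0.01996 hr


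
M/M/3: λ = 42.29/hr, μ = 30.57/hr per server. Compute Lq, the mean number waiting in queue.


a = λ/μ = 1.3834; ρ = a/3 = 0.4611
P₀ = 0.240438
Lq = P₀·a^c·ρ / (c!·(1−ρ)²) = 0.240438·2.64744·0.4611/(6·0.29038)
= 0.16847

Final: 0.16847


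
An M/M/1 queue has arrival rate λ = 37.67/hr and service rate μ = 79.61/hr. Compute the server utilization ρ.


ρ = λ/μ = 37.67/79.61 = 0.4732

Final: 0.4732


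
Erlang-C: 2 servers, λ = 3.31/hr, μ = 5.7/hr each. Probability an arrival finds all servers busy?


a = λ/μ = 0.5807; ρ = a/2 = 0.2904
P₀ = 0.549966 (from M/M/c formula)
C(c,a) = [a^c/(c!(1−ρ))]·P₀ = [0.33721/(2·0.7096)]·0.549966
= 0.23759·0.549966 = 0.130668

Final: 0.130668


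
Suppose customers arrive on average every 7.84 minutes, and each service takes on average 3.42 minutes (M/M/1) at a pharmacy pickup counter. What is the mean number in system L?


λ = 60/7.84 = 7.6531 /hr
μ = 60/3.42 = 17.5439 /hr
ρ = λ/μ = 7.6531/17.5439 = 0.4362
L = ρ/(1−ρ) = 0.4362/0.5638 = 0.7738

Final: 0.7738


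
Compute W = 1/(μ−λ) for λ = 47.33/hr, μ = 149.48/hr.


W = 1/(μ−λ) = 1/(149.48 − 47.33) = 1/102.15 = 0.009790 hr

Final: 0.009790 hr


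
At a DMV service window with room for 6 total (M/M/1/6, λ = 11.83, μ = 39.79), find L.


ρ = 11.83/39.79 = 0.2973
L = ρ[1 − (K+1)ρ^K + Kρ^(K+1)] / [(1−ρ)(1−ρ^(K+1))]
Numerator: 0.2973·(1 − 7·0.0006907 + 6·0.0002053) = 0.296240
Denominator: (0.7027)·(0.999795) = 0.702545
L = 0.296240/0.702545 = 0.4217

Final: 0.4217


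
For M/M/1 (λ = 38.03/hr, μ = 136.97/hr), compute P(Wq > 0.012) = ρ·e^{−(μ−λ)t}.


ρ = 38.03/136.97 = 0.2777
P(Wq > t) = ρ·e^{−(μ−λ)t} = 0.2777·e^{−1.1873}
= 0.2777·0.305050 = 0.084698

Final: 0.084698


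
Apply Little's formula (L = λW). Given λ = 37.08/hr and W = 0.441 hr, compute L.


L = λW = 37.08·0.441 = 16.3523

Final: 16.3523


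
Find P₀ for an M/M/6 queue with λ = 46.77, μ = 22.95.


a = λ/μ = 46.77/22.95 = 2.0379; ρ = a/c = 0.3397
Σ_{k=0}^{5} a^k/k! (terms k=0..5) = 1.00000 + 2.03791 + 2.07654 + 1.41060 + 0.71867 + 0.29292 = 7.53662
Tail: a^6/(6!(1−ρ)) = 71.63217/(720·0.6603) = 0.15066
P₀ = 1/(7.53662 + 0.15066) = 1/7.68728 = 0.130085

Final: 0.130085


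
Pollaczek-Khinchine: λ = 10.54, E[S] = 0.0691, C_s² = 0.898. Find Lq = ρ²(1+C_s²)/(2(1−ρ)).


ρ = λ·E[S] = 10.54·0.0691 = 0.7283
Lq = ρ²(1+C_s²)/(2(1−ρ)) = 0.5304·(1+0.898)/(2·0.2717)
= 0.5304·1.8980/0.5434 = 1.85283

Final: 1.85283


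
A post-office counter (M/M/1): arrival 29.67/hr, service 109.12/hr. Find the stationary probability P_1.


ρ = 29.67/109.12 = 0.2719
P_n = (1−ρ)·ρ^n = (1 − 0.2719)·0.2719^1 = 0.7281·0.271902 = 0.197972

Final: 0.197972


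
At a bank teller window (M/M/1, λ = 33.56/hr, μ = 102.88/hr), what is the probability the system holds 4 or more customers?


ρ = 33.56/102.88 = 0.3262
P(N ≥ n) = ρ^n = 0.3262^4 = 0.011323

Final: 0.011323


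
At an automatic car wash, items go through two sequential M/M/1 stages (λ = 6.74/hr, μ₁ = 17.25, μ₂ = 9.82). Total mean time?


Each node sees arrival rate λ = 6.74/hr (tandem ⇒ throughput preserved).
W₁ = 1/(μ₁−λ) = 1/(17.25−6.74) = 0.09515 hr
W₂ = 1/(μ₂−λ) = 1/(9.82−6.74) = 0.32468 hr
W_total = W₁ + W₂ = 0.09515 + 0.32468 = 0.41982 hr

Final: 0.41982 hr


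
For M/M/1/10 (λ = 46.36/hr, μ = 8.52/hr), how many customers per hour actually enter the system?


ρ = 5.4413; P_K = (1−ρ)ρ^10/(1−ρ^11) = 0.816221
λ_eff = λ(1 − P_K) = 46.36·(1 − 0.816221) = 46.36·0.183779 = 8.5200 /hr

Final: 8.5200 /hr


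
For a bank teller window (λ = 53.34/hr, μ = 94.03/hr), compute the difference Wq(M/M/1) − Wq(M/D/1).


ρ = 53.34/94.03 = 0.5673
Wq(M/M/1) = ρ/(μ−λ) = 0.5673/40.69 = 0.01394 hr
Wq(M/D/1) = ρ/(2(μ−λ)) = 0.006971 hr
Savings = 0.01394 − 0.006971 = 0.006971 hr

Final: 0.006971 hr


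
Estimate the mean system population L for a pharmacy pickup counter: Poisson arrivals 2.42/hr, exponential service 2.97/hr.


ρ = λ/μ = 2.42/2.97 = 0.8148
L = ρ/(1−ρ) = 0.8148/(1 − 0.8148) = 0.8148/0.1852 = 4.4000

Final: 4.4000


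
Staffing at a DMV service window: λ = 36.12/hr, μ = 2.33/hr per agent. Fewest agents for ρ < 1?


Stability requires cμ > λ ⇔ c > λ/μ.
λ/μ = 36.12/2.33 = 15.5021
Minimum integer c = ⌊15.5021⌋ + 1 = 16
Check: 16·2.33 = 37.28 > 36.12, while 15·2.33 = 34.95 ≤ 36.12

Final: 16 servers


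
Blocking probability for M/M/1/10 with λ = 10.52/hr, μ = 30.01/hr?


ρ = λ/μ = 10.52/30.01 = 0.3505
P_K = (1−ρ)ρ^K/(1−ρ^(K+1)) = (0.6495·0.00002802)/(1 − 0.000009823)
= 0.00001820/0.999990 = 0.00001820

Final: 0.00001820


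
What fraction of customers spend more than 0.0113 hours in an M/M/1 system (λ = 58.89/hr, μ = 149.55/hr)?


W ~ Exponential(μ−λ) for M/M/1.
μ − λ = 149.55 − 58.89 = 90.6600
P(W > t) = e^{−(μ−λ)t} = e^{−1.0245} = 0.358991

Final: 0.358991


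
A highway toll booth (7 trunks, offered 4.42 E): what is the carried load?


B(7,4.42) = 0.085551 (Erlang-B)
Carried load = a(1 − B) = 4.42·(1 − 0.085551) = 4.42·0.914449 = 4.0419 E

Final: 4.0419 Erlangs


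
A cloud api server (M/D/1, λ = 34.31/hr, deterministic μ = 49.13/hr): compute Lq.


ρ = 34.31/49.13 = 0.6984
M/D/1: Lq = ρ²/(2(1−ρ)) = 0.4877/(2·0.3016) = 0.80838

Final: 0.80838


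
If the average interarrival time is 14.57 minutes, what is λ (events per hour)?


λ = 1/(interarrival time) in consistent units.
1 hour = 60 min, so λ = 60/14.57 = 4.1181 per hour

Final: 4.1181 /hr


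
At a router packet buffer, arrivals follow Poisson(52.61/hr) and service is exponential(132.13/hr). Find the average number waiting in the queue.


ρ = 52.61/132.13 = 0.3982
Lq = ρ²/(1−ρ) = 0.1585/0.6018 = 0.2634

Final: 0.2634


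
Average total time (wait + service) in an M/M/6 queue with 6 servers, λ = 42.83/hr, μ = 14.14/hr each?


a = 3.0290; ρ = 0.5048; P₀ = 0.047514
Lq = P₀·a^c·ρ/(c!(1−ρ)²) = 0.10494
Wq = Lq/λ = 0.10494/42.83 = 0.002450 hr
W = Wq + 1/μ = 0.002450 + 0.07072 = 0.07317 hr

Final: 0.07317 hr


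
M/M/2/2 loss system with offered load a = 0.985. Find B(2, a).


B(c,a) = (a^c/c!) / Σ_{k=0}^{c} a^k/k!
a^2/2! = 0.485113
Σ terms (k=0..2): 1.00000 + 0.98500 + 0.48511 = 2.470112
B = 0.485113/2.470112 = 0.196393

Final: 0.196393


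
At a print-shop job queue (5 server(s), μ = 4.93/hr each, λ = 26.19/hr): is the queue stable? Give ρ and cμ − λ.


Total capacity cμ = 5·4.93 = 24.65/hr
ρ = λ/(cμ) = 26.19/24.65 = 1.0625
Stable ⇔ ρ < 1: NO
Spare capacity = cμ − λ = 24.65 − 26.19 = -1.54/hr

Final: ρ = 1.0625; unstable; margin = -1.54/hr


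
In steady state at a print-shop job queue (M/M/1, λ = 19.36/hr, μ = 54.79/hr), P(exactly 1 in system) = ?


ρ = 19.36/54.79 = 0.3533
P_n = (1−ρ)·ρ^n = (1 − 0.3533)·0.3533^1 = 0.6467·0.353349 = 0.228494

Final: 0.228494


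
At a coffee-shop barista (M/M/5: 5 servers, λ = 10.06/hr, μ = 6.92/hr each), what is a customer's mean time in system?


a = 1.4538; ρ = 0.2908; P₀ = 0.233376
Lq = P₀·a^c·ρ/(c!(1−ρ)²) = 0.007299
Wq = Lq/λ = 0.007299/10.06 = 0.0007255 hr
W = Wq + 1/μ = 0.0007255 + 0.14451 = 0.14523 hr

Final: 0.14523 hr


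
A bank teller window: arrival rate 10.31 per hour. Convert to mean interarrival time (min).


Mean interarrival time = 1/λ = 1/10.31 hour = 0.09699 hour
In minutes: 0.09699 × 60 = 5.8196 min

Final: 5.8196 min


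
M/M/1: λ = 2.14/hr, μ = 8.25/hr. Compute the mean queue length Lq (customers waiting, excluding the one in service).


ρ = 2.14/8.25 = 0.2594
Lq = ρ²/(1−ρ) = 0.06729/0.7406 = 0.09085

Final: 0.09085


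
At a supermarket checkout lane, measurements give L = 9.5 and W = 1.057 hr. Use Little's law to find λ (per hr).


λ = L/W = 9.5/1.057 = 8.9877 /hr

Final: 8.9877 /hr


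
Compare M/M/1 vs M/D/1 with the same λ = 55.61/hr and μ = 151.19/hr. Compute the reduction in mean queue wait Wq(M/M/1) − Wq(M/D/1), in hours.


ρ = 55.61/151.19 = 0.3678
Wq(M/M/1) = ρ/(μ−λ) = 0.3678/95.58 = 0.003848 hr
Wq(M/D/1) = ρ/(2(μ−λ)) = 0.001924 hr
Savings = 0.003848 − 0.001924 = 0.001924 hr

Final: 0.001924 hr


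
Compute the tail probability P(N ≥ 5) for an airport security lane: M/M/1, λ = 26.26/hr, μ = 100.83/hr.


ρ = 26.26/100.83 = 0.2604
P(N ≥ n) = ρ^n = 0.2604^5 = 0.001198

Final: 0.001198


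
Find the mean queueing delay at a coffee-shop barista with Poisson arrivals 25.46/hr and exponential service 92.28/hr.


ρ = 25.46/92.28 = 0.2759
Wq = ρ/(μ−λ) = 0.2759/(92.28 − 25.46) = 0.2759/66.82 = 0.004129 hr

Final: 0.004129 hr


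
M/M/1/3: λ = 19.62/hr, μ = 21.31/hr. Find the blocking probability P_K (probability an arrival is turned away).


ρ = λ/μ = 19.62/21.31 = 0.9207
P_K = (1−ρ)ρ^K/(1−ρ^(K+1)) = (0.07931·0.780453)/(1 − 0.718559)
= 0.061894/0.281441 = 0.219919

Final: 0.219919


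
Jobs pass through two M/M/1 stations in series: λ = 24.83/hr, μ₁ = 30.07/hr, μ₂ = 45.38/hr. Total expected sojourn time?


Each node sees arrival rate λ = 24.83/hr (tandem ⇒ throughput preserved).
W₁ = 1/(μ₁−λ) = 1/(30.07−24.83) = 0.19084 hr
W₂ = 1/(μ₂−λ) = 1/(45.38−24.83) = 0.04866 hr
W_total = W₁ + W₂ = 0.19084 + 0.04866 = 0.23950 hr

Final: 0.23950 hr


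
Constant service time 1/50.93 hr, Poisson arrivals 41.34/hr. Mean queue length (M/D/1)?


ρ = 41.34/50.93 = 0.8117
M/D/1: Lq = ρ²/(2(1−ρ)) = 0.6589/(2·0.1883) = 1.74952

Final: 1.74952


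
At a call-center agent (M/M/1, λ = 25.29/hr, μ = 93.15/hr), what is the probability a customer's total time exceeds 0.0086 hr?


W ~ Exponential(μ−λ) for M/M/1.
μ − λ = 93.15 − 25.29 = 67.8600
P(W > t) = e^{−(μ−λ)t} = e^{−0.5836} = 0.557889

Final: 0.557889


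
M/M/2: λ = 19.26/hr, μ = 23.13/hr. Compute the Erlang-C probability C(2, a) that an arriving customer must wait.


a = λ/μ = 0.8327; ρ = a/2 = 0.4163
P₀ = 0.412088 (from M/M/c formula)
C(c,a) = [a^c/(c!(1−ρ))]·P₀ = [0.69336/(2·0.5837)]·0.412088
= 0.59398·0.412088 = 0.244773

Final: 0.244773


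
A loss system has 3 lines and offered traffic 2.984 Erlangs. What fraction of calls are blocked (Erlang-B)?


B(c,a) = (a^c/c!) / Σ_{k=0}^{c} a^k/k!
a^3/3! = 4.428383
Σ terms (k=0..3): 1.00000 + 2.98400 + 4.45213 + 4.42838 = 12.864511
B = 4.428383/12.864511 = 0.344233

Final: 0.344233


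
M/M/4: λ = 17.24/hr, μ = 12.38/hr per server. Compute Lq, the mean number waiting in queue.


a = λ/μ = 1.3926; ρ = a/4 = 0.3481
P₀ = 0.246751
Lq = P₀·a^c·ρ / (c!·(1−ρ)²) = 0.246751·3.76068·0.3481/(24·0.42492)
= 0.03168

Final: 0.03168


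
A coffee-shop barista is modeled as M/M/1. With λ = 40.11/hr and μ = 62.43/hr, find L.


ρ = λ/μ = 40.11/62.43 = 0.6425
L = ρ/(1−ρ) = 0.6425/(1 − 0.6425) = 0.6425/0.3575 = 1.7970

Final: 1.7970


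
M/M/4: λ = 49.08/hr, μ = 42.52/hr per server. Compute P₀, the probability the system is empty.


a = λ/μ = 49.08/42.52 = 1.1543; ρ = a/c = 0.2886
Σ_{k=0}^{3} a^k/k! (terms k=0..3) = 1.00000 + 1.15428 + 0.66618 + 0.25632 = 3.07678
Tail: a^4/(4!(1−ρ)) = 1.77519/(24·0.7114) = 0.10397
P₀ = 1/(3.07678 + 0.10397) = 1/3.18075 = 0.314391

Final: 0.314391


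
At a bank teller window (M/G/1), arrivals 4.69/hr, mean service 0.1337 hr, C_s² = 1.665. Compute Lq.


ρ = λ·E[S] = 4.69·0.1337 = 0.6271
Lq = ρ²(1+C_s²)/(2(1−ρ)) = 0.3932·(1+1.665)/(2·0.3729)
= 0.3932·2.6650/0.7459 = 1.40485

Final: 1.40485
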